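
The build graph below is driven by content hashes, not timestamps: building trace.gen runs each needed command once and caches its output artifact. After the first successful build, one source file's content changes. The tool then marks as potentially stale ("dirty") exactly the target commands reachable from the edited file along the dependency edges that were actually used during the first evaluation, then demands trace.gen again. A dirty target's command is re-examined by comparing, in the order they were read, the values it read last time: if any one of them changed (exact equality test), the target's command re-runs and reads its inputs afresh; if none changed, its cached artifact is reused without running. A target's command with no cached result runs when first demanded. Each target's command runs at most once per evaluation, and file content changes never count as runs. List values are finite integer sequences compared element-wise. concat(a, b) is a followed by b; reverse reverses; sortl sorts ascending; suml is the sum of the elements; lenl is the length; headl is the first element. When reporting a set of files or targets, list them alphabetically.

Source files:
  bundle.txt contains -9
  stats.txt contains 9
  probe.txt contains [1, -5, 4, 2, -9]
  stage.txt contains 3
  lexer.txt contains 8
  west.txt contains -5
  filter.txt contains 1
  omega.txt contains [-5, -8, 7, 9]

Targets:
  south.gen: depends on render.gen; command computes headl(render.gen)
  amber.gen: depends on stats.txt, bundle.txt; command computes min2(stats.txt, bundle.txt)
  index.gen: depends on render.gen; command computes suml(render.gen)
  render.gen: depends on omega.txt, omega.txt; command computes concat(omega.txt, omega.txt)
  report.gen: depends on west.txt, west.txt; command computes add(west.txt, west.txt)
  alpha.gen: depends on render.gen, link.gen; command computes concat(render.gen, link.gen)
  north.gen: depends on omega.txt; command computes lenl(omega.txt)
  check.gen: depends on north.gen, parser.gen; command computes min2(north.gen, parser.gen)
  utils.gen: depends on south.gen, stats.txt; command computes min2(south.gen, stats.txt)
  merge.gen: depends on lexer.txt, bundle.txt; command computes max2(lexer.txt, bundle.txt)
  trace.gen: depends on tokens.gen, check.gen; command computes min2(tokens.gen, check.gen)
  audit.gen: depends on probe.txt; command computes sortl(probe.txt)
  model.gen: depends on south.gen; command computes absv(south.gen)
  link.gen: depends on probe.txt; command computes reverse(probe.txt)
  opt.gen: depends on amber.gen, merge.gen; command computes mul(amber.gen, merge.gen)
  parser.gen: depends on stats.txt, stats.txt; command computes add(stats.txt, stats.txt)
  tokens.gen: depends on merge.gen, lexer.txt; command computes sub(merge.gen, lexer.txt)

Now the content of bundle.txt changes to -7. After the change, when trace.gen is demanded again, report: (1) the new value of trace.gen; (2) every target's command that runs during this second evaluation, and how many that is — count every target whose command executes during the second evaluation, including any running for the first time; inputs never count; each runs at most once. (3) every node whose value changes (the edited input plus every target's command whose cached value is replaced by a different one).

trace.gen now evaluates to 0.
Run set: merge.gen (1 run).
Changed values: bundle.txt.
The important point: merge.gen recomputes to an identical value, and the output ends up unchanged.

Initial pass — values computed on the first demand:
  merge.gen = max2(8, -9) = 8
  north.gen = lenl([-5, -8, 7, 9]) = 4
  parser.gen = add(9, 9) = 18
  check.gen = min2(4, 18) = 4
  tokens.gen = sub(8, 8) = 0
  trace.gen = min2(0, 4) = 0

Second demand — change propagation:
  merge.gen: re-runs because bundle.txt -9->-7; new result 8 (unchanged).
  tokens.gen: re-examined; everything it read last time is the same (merge.gen unchanged, lexer.txt unchanged) — cache 0 kept, no run.
  trace.gen: re-examined; everything it read last time is the same (tokens.gen unchanged, check.gen unchanged) — cache 0 kept, no run.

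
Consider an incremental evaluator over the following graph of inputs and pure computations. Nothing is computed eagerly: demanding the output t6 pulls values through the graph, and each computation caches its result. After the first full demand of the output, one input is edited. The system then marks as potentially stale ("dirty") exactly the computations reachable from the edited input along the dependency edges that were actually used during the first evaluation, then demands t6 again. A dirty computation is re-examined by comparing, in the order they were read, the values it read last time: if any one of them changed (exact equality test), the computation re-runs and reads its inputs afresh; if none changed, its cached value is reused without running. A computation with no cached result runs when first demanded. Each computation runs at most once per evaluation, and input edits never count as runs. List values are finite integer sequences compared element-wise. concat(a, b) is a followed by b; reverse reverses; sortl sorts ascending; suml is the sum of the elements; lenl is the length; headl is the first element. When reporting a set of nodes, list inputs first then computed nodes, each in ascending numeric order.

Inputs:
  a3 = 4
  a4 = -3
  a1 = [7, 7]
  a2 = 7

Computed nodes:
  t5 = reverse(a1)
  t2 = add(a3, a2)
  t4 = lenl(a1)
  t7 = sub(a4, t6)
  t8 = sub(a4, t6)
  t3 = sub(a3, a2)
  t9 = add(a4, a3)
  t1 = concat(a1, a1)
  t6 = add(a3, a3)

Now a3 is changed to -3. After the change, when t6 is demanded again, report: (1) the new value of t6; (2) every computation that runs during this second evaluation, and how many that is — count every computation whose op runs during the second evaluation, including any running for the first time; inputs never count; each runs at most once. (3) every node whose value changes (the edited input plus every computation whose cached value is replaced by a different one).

Initial pass — values computed on the first demand:
  t6 = add(4, 4) = 8

Second demand — change propagation:
  t6: re-runs because a3 4->-3; a3 4->-3; new result -6.

t6 now evaluates to -6.
Run set: t6 (1 run).
Changed values: a3, t6.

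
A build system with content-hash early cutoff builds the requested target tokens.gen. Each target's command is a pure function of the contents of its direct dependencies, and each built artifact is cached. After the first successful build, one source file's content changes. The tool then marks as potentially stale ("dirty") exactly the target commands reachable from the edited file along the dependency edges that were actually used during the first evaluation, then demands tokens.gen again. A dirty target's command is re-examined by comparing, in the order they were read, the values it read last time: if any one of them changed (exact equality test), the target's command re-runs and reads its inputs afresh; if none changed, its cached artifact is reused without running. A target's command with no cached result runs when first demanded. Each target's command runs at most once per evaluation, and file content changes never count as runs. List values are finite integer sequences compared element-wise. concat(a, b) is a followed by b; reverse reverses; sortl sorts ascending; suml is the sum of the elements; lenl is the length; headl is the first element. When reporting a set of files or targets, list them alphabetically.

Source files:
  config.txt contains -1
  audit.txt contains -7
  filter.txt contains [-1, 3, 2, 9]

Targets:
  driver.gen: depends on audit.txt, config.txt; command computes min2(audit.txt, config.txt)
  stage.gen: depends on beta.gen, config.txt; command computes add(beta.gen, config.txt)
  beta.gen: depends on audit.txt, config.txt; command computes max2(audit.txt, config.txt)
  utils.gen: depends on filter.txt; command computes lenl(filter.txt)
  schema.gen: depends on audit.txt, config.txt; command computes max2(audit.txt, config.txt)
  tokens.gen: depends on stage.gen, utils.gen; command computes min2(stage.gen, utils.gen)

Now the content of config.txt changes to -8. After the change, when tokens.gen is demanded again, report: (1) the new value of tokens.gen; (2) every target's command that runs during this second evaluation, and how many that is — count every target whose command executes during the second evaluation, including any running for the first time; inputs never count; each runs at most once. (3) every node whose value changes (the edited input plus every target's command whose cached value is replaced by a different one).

First evaluation (everything demanded from the output):
  beta.gen = max2(-7, -1) = -1
  stage.gen = add(-1, -1) = -2
  utils.gen = lenl([-1, 3, 2, 9]) = 4
  tokens.gen = min2(-2, 4) = -2

Propagation after the edit:
  beta.gen: runs — config.txt -1->-8; result -7.
  stage.gen: runs — beta.gen -1->-7; config.txt -1->-8; result -15.
  tokens.gen: runs — stage.gen -2->-15; result -15.

New value of tokens.gen: -15.
Target commands that run: beta.gen, stage.gen, tokens.gen — 3 in total.
Values that change: beta.gen, config.txt, stage.gen, tokens.gen.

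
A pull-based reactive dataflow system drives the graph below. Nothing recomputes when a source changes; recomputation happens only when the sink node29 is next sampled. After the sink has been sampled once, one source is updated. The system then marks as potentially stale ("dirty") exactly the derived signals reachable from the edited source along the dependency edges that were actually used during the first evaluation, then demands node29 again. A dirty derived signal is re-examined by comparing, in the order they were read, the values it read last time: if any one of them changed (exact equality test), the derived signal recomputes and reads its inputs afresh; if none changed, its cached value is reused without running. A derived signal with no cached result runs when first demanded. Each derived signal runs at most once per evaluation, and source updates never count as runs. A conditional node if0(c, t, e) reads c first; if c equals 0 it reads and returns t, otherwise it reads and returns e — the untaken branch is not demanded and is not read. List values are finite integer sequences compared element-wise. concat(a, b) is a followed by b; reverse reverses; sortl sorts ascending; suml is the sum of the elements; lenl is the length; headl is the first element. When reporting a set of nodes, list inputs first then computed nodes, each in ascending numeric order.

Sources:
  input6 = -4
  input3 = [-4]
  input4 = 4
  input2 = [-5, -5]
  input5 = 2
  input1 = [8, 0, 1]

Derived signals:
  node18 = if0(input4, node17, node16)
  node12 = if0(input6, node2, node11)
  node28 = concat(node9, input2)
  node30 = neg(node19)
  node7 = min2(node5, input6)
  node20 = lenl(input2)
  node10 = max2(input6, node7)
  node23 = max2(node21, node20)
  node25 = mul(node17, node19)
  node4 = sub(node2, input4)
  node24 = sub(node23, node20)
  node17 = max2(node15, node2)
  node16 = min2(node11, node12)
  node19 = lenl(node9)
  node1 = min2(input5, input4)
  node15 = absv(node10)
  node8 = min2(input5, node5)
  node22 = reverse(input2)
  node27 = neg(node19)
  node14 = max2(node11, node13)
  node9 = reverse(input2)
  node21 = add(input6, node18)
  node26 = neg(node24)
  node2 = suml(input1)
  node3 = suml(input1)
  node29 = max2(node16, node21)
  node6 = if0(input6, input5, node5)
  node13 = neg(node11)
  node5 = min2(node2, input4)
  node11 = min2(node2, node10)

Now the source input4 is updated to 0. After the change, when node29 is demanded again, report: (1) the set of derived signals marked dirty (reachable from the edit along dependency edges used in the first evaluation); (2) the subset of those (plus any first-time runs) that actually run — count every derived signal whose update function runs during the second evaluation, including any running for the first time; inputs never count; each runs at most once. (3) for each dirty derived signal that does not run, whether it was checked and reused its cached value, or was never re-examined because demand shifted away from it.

First evaluation (everything demanded from the output):
  node2 = suml([8, 0, 1]) = 9
  node5 = min2(9, 4) = 4
  node7 = min2(4, -4) = -4
  node10 = max2(-4, -4) = -4
  node11 = min2(9, -4) = -4
  node12 = if0(input6=-4 -> else branch node11) = -4
  node16 = min2(-4, -4) = -4
  node18 = if0(input4=4 -> else branch node16) = -4
  node21 = add(-4, -4) = -8
  node29 = max2(-4, -8) = -4

Propagation after the edit:
  node5: runs — input4 4->0; result 0.
  node7: runs — node5 4->0; result -4 (same value as before).
  node10: checked — values it read are unchanged (input6 unchanged, node7 unchanged); reused cached -4 without running.
  node11: checked — values it read are unchanged (node2 unchanged, node10 unchanged); reused cached -4 without running.
  node12: checked — values it read are unchanged (input6 unchanged, node11 unchanged); reused cached -4 without running.
  node15: demanded for the first time — runs, produces 4.
  node16: checked — values it read are unchanged (node11 unchanged, node12 unchanged); reused cached -4 without running.
  node17: demanded for the first time — runs, produces 9.
  node18: runs — input4 4->0; result 9.
  node21: runs — node18 -4->9; result 5.
  node29: runs — node21 -8->5; result 5.

Key observation: a condition flipped, so demand reaches new nodes — node15, node17 run for the first time.

Marked dirty: node5, node7, node10, node11, node12, node16, node18, node21, node29.
Derived signals that run: node5, node7, node15, node17, node18, node21, node29 — 7 in total.
Checked but reused from cache: node10, node11, node12, node16.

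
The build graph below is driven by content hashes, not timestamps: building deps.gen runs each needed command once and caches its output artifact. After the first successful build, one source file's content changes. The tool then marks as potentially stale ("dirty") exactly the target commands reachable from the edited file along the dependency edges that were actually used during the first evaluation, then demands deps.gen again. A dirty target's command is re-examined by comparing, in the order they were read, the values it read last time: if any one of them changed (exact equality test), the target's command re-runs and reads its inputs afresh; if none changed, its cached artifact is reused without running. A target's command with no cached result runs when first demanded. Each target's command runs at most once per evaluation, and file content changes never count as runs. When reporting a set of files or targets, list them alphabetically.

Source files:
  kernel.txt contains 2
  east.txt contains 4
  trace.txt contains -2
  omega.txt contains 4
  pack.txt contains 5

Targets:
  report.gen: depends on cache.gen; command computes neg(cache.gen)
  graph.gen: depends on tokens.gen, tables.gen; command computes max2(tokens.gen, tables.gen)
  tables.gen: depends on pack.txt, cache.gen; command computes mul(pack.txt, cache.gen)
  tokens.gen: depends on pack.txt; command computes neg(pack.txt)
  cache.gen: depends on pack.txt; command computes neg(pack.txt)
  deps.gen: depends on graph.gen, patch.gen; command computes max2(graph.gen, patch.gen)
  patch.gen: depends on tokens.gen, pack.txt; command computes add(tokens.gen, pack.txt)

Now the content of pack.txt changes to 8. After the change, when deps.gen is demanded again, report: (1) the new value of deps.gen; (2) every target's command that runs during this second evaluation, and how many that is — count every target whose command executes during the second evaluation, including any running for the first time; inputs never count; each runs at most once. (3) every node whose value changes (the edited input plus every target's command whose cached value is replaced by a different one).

Initial pass — values computed on the first demand:
  cache.gen = neg(5) = -5
  tables.gen = mul(5, -5) = -25
  tokens.gen = neg(5) = -5
  graph.gen = max2(-5, -25) = -5
  patch.gen = add(-5, 5) = 0
  deps.gen = max2(-5, 0) = 0

Second demand — change propagation:
  cache.gen: re-runs because pack.txt 5->8; new result -8.
  tables.gen: re-runs because pack.txt 5->8; cache.gen -5->-8; new result -64.
  tokens.gen: re-runs because pack.txt 5->8; new result -8.
  graph.gen: re-runs because tokens.gen -5->-8; tables.gen -25->-64; new result -8.
  patch.gen: re-runs because tokens.gen -5->-8; pack.txt 5->8; new result 0 (unchanged).
  deps.gen: re-runs because graph.gen -5->-8; new result 0 (unchanged).

deps.gen now evaluates to 0.
Run set: cache.gen, deps.gen, graph.gen, patch.gen, tables.gen, tokens.gen (6 run).
Changed values: cache.gen, graph.gen, pack.txt, tables.gen, tokens.gen.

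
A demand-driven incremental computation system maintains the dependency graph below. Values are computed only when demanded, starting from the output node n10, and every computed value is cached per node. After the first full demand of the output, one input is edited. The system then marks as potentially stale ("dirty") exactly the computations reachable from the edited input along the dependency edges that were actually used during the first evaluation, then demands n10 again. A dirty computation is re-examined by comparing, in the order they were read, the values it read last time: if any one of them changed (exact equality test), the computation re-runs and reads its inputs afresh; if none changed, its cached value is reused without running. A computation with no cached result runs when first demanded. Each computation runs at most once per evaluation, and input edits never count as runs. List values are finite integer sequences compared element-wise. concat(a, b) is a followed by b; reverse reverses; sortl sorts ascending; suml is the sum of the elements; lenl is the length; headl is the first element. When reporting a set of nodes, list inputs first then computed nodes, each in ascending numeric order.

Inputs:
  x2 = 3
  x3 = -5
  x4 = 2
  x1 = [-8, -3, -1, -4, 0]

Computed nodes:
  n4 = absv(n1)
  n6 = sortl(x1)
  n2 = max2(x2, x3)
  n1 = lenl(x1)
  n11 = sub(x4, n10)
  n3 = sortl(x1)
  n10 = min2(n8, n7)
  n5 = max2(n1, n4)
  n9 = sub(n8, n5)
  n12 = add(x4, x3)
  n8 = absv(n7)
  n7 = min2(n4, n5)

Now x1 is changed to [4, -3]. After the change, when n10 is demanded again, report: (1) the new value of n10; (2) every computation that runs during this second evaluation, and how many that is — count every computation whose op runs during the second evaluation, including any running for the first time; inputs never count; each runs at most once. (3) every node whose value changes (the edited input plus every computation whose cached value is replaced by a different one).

New value of n10: 2.
Computations that run: n1, n4, n5, n7, n8, n10 — 6 in total.
Values that change: x1, n1, n4, n5, n7, n8, n10.

First evaluation (everything demanded from the output):
  n1 = lenl([-8, -3, -1, -4, 0]) = 5
  n4 = absv(5) = 5
  n5 = max2(5, 5) = 5
  n7 = min2(5, 5) = 5
  n8 = absv(5) = 5
  n10 = min2(5, 5) = 5

Propagation after the edit:
  n1: runs — x1 [-8, -3, -1, -4, 0]->[4, -3]; result 2.
  n4: runs — n1 5->2; result 2.
  n5: runs — n1 5->2; n4 5->2; result 2.
  n7: runs — n4 5->2; n5 5->2; result 2.
  n8: runs — n7 5->2; result 2.
  n10: runs — n8 5->2; n7 5->2; result 2.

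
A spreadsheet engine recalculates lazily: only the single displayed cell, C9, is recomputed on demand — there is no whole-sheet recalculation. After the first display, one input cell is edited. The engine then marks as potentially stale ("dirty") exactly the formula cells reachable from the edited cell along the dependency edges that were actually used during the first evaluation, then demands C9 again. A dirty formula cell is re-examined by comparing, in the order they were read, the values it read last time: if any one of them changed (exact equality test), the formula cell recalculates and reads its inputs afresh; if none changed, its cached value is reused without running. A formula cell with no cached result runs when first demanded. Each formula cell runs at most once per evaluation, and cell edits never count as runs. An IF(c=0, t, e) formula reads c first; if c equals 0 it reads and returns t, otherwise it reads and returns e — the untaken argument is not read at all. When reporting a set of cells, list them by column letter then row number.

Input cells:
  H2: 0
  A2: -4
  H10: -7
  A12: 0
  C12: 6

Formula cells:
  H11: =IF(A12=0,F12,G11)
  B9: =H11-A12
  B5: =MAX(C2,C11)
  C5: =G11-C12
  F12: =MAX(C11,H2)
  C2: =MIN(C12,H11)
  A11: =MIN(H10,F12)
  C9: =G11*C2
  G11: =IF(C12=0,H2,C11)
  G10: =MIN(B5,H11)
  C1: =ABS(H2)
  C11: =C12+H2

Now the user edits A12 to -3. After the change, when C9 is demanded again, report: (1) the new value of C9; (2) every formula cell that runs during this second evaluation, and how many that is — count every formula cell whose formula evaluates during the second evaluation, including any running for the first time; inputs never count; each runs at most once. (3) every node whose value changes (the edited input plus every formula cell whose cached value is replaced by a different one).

New value of C9: 36.
Formula cells that run: H11 — 1 in total.
Values that change: A12.
Key observation: the change is absorbed at H11 — it re-runs but produces the same value, and the output's value is unchanged.

First evaluation (everything demanded from the output):
  C11 = 6 + 0 = 6
  F12 = MAX(6, 0) = 6
  G11 = IF(C12=0: C12=6 -> else branch C11) = 6
  H11 = IF(A12=0: A12=0 -> then branch F12) = 6
  C2 = MIN(6, 6) = 6
  C9 = 6 * 6 = 36

Propagation after the edit:
  H11: runs — A12 0->-3; result 6 (same value as before).
  C2: checked — values it read are unchanged (C12 unchanged, H11 unchanged); reused cached 6 without running.
  C9: checked — values it read are unchanged (G11 unchanged, C2 unchanged); reused cached 36 without running.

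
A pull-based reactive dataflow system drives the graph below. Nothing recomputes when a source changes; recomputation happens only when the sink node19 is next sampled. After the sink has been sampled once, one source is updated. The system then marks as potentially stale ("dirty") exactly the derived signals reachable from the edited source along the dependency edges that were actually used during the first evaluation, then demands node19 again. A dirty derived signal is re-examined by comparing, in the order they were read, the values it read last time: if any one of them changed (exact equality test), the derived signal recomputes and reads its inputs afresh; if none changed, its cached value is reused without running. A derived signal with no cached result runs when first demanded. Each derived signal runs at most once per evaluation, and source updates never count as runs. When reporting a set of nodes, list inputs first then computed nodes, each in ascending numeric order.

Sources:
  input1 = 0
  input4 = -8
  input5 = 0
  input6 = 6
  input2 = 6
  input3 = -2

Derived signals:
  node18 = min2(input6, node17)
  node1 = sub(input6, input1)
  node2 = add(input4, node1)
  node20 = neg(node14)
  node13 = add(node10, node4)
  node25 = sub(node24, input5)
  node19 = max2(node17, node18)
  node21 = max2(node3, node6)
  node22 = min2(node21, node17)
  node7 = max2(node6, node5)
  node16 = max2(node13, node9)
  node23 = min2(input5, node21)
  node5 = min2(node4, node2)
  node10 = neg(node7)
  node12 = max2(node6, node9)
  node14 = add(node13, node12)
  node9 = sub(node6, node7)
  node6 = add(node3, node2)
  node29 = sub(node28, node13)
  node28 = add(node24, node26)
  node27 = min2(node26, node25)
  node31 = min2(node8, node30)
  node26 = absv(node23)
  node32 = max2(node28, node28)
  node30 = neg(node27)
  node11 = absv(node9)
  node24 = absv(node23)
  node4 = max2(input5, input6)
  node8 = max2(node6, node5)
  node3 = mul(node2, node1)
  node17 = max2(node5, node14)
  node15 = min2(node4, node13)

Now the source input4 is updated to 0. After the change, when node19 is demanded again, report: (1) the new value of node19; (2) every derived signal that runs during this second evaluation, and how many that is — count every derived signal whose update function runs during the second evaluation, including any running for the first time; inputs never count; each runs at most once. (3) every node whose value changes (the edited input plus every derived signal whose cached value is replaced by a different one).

New value of node19: 6.
Derived signals that run: node2, node3, node5, node6, node7, node9, node10, node12, node13, node14, node17, node18, node19 — 13 in total.
Values that change: input4, node2, node3, node5, node6, node7, node9, node10, node12, node13, node14, node17, node18, node19.

First evaluation (everything demanded from the output):
  node1 = sub(6, 0) = 6
  node2 = add(-8, 6) = -2
  node3 = mul(-2, 6) = -12
  node4 = max2(0, 6) = 6
  node5 = min2(6, -2) = -2
  node6 = add(-12, -2) = -14
  node7 = max2(-14, -2) = -2
  node9 = sub(-14, -2) = -12
  node10 = neg(-2) = 2
  node12 = max2(-14, -12) = -12
  node13 = add(2, 6) = 8
  node14 = add(8, -12) = -4
  node17 = max2(-2, -4) = -2
  node18 = min2(6, -2) = -2
  node19 = max2(-2, -2) = -2

Propagation after the edit:
  node2: runs — input4 -8->0; result 6.
  node3: runs — node2 -2->6; result 36.
  node5: runs — node2 -2->6; result 6.
  node6: runs — node3 -12->36; node2 -2->6; result 42.
  node7: runs — node6 -14->42; node5 -2->6; result 42.
  node9: runs — node6 -14->42; node7 -2->42; result 0.
  node10: runs — node7 -2->42; result -42.
  node12: runs — node6 -14->42; node9 -12->0; result 42.
  node13: runs — node10 2->-42; result -36.
  node14: runs — node13 8->-36; node12 -12->42; result 6.
  node17: runs — node5 -2->6; node14 -4->6; result 6.
  node18: runs — node17 -2->6; result 6.
  node19: runs — node17 -2->6; node18 -2->6; result 6.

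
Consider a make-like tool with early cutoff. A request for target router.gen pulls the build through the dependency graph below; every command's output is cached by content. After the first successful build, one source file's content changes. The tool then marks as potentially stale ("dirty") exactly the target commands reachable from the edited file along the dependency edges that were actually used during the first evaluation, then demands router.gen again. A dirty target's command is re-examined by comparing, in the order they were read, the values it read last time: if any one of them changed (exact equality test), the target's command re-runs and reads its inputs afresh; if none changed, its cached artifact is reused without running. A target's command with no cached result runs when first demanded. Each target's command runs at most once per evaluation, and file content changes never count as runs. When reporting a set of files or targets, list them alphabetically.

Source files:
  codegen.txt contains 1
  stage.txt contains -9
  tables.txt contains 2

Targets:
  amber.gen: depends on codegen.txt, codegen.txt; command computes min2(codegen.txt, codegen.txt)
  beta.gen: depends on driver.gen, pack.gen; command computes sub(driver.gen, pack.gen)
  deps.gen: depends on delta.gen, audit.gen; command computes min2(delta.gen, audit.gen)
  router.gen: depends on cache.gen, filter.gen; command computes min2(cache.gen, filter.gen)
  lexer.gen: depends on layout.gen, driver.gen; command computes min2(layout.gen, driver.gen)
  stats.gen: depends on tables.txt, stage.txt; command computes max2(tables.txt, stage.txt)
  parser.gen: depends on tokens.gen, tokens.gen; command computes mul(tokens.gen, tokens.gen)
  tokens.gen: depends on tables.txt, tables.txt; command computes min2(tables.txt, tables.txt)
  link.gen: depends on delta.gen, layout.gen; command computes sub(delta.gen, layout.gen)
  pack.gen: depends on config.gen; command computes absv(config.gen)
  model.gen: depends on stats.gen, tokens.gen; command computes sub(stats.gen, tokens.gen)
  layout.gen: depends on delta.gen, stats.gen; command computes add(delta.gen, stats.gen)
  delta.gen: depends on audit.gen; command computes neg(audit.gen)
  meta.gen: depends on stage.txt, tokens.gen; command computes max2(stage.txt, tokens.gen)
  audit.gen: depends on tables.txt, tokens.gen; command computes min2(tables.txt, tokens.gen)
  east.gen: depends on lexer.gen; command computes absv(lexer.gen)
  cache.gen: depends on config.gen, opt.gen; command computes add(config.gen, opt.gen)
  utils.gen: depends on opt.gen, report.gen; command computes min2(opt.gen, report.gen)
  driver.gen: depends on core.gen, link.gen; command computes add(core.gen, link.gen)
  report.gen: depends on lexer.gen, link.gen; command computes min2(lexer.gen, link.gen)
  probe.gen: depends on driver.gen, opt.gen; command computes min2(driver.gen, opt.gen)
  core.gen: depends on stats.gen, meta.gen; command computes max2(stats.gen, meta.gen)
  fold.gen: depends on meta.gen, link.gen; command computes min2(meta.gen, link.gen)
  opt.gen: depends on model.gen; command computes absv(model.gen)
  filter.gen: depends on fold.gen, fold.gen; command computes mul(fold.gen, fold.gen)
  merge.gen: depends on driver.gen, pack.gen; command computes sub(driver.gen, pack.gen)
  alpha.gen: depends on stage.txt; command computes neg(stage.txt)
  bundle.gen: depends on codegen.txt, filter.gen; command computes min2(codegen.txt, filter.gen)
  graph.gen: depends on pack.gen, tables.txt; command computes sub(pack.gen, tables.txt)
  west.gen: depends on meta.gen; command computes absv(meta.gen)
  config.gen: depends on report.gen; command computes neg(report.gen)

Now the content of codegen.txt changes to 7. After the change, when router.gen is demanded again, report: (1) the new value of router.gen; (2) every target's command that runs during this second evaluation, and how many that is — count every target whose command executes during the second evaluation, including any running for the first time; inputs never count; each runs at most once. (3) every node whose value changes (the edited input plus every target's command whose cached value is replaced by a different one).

Demanding router.gen again yields 2.
0 target commands run: none.
The nodes whose values change: codegen.txt.
Note the shortcut — codegen.txt feeds only undemanded nodes, so no recomputation happens.

First demand of the output computes:
  stats.gen = max2(2, -9) = 2
  tokens.gen = min2(2, 2) = 2
  audit.gen = min2(2, 2) = 2
  delta.gen = neg(2) = -2
  layout.gen = add(-2, 2) = 0
  link.gen = sub(-2, 0) = -2
  meta.gen = max2(-9, 2) = 2
  core.gen = max2(2, 2) = 2
  driver.gen = add(2, -2) = 0
  fold.gen = min2(2, -2) = -2
  filter.gen = mul(-2, -2) = 4
  lexer.gen = min2(0, 0) = 0
  model.gen = sub(2, 2) = 0
  opt.gen = absv(0) = 0
  report.gen = min2(0, -2) = -2
  config.gen = neg(-2) = 2
  cache.gen = add(2, 0) = 2
  router.gen = min2(2, 4) = 2

After the edit, cleaning proceeds:
  codegen.txt only reaches undemanded nodes; the second demand re-runs nothing.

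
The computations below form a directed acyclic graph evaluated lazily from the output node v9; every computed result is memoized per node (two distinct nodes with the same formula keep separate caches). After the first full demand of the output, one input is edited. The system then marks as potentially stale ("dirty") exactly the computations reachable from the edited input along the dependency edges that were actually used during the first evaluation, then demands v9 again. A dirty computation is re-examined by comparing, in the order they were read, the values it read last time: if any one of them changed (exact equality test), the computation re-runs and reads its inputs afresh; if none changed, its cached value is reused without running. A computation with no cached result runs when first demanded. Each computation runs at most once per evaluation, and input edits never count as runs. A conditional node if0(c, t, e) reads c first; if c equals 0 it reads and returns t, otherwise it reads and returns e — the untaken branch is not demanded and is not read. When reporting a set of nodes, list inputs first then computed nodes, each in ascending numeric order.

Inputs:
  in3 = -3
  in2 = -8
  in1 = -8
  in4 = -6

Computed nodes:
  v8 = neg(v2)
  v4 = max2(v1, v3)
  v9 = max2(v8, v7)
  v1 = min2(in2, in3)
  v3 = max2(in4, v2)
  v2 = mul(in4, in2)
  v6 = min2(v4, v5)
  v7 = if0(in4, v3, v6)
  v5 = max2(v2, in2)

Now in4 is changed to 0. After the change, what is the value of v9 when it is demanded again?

First demand of the output computes:
  v1 = min2(-8, -3) = -8
  v2 = mul(-6, -8) = 48
  v3 = max2(-6, 48) = 48
  v4 = max2(-8, 48) = 48
  v5 = max2(48, -8) = 48
  v6 = min2(48, 48) = 48
  v7 = if0(in4=-6 -> else branch v6) = 48
  v8 = neg(48) = -48
  v9 = max2(-48, 48) = 48

After the edit, cleaning proceeds:
  v2: a read changed (in4 -6->0) — executes, giving 0.
  v3: a read changed (in4 -6->0; v2 48->0) — executes, giving 0.
  v4: stays stale; no demand reaches it after the flip.
  v5: stays stale; no demand reaches it after the flip.
  v6: stays stale; no demand reaches it after the flip.
  v7: a read changed (in4 -6->0) — executes, giving 0.
  v8: a read changed (v2 48->0) — executes, giving 0.
  v9: a read changed (v8 -48->0; v7 48->0) — executes, giving 0.

Note the branch switch — demand abandons v4, v5, v6, which are never re-examined.

Demanding v9 again yields 0.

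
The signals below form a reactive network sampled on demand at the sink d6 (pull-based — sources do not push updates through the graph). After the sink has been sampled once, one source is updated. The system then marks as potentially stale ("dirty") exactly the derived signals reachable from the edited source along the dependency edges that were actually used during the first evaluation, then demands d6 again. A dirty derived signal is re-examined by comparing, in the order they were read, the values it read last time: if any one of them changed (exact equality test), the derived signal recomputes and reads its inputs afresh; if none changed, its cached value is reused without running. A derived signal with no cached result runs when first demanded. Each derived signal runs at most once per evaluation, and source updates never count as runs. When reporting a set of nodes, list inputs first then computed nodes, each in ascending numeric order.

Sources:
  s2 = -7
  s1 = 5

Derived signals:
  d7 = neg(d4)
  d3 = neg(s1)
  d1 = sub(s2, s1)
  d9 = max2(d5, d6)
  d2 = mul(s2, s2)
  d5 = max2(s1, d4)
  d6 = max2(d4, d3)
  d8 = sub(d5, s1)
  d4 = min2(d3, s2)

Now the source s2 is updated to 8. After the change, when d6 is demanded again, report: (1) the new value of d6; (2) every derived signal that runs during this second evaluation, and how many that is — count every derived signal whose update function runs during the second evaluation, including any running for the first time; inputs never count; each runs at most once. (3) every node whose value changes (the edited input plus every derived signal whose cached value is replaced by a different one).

Initial pass — values computed on the first demand:
  d3 = neg(5) = -5
  d4 = min2(-5, -7) = -7
  d6 = max2(-7, -5) = -5

Second demand — change propagation:
  d4: re-runs because s2 -7->8; new result -5.
  d6: re-runs because d4 -7->-5; new result -5 (unchanged).

d6 now evaluates to -5.
Run set: d4, d6 (2 run).
Changed values: s2, d4.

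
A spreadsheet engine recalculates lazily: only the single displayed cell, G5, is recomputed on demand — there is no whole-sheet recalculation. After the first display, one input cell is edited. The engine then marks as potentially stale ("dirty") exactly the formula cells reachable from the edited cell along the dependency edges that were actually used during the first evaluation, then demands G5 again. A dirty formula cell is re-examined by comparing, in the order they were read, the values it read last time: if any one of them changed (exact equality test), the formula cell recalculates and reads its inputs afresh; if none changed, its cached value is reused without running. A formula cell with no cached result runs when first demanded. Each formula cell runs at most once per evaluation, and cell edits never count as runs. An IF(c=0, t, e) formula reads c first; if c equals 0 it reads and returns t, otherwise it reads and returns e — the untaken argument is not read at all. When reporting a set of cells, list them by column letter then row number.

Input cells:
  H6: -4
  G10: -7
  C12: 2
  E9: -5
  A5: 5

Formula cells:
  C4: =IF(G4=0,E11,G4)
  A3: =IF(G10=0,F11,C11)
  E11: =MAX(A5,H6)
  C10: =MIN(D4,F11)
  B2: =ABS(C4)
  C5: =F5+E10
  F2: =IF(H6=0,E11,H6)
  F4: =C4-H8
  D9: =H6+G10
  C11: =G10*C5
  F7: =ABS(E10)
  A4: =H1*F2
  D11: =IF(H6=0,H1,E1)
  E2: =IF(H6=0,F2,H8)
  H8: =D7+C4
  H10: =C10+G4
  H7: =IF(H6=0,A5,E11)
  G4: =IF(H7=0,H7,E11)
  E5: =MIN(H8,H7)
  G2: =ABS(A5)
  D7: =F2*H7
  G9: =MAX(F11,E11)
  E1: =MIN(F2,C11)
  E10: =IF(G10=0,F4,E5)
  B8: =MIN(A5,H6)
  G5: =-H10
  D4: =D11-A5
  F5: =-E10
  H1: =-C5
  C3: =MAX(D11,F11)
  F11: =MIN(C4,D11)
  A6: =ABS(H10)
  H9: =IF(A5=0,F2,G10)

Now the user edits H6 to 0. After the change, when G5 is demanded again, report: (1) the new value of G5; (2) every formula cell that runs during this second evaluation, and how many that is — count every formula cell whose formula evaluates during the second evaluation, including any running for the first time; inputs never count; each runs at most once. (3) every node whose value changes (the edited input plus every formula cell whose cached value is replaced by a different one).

New value of G5: 0.
Formula cells that run: C5, C10, D4, D7, D11, E5, E10, E11, F2, F5, F11, G5, H1, H7, H8, H10 — 16 in total.
Values that change: C10, D4, D7, D11, E5, E10, F2, F5, F11, G5, H6, H8, H10.
Key observation: a condition flipped, so demand moved to the other branch — C11, E1 are never re-examined.

First evaluation (everything demanded from the output):
  E11 = MAX(5, -4) = 5
  F2 = IF(H6=0: H6=-4 -> else branch H6) = -4
  H7 = IF(H6=0: H6=-4 -> else branch E11) = 5
  D7 = -4 * 5 = -20
  G4 = IF(H7=0: H7=5 -> else branch E11) = 5
  C4 = IF(G4=0: G4=5 -> else branch G4) = 5
  H8 = -20 + 5 = -15
  E5 = MIN(-15, 5) = -15
  E10 = IF(G10=0: G10=-7 -> else branch E5) = -15
  F5 = -(-15) = 15
  C5 = 15 + -15 = 0
  C11 = -7 * 0 = 0
  E1 = MIN(-4, 0) = -4
  D11 = IF(H6=0: H6=-4 -> else branch E1) = -4
  D4 = -4 - 5 = -9
  F11 = MIN(5, -4) = -4
  C10 = MIN(-9, -4) = -9
  H10 = -9 + 5 = -4
  G5 = -(-4) = 4

Propagation after the edit:
  E11: runs — H6 -4->0; result 5 (same value as before).
  F2: runs — H6 -4->0; H6 -4->0; result 5.
  H7: runs — H6 -4->0; result 5 (same value as before).
  D7: runs — F2 -4->5; result 25.
  G4: checked — values it read are unchanged (H7 unchanged, E11 unchanged); reused cached 5 without running.
  C4: checked — values it read are unchanged (G4 unchanged, G4 unchanged); reused cached 5 without running.
  H8: runs — D7 -20->25; result 30.
  E5: runs — H8 -15->30; result 5.
  E10: runs — E5 -15->5; result 5.
  F5: runs — E10 -15->5; result -5.
  C5: runs — F5 15->-5; E10 -15->5; result 0 (same value as before).
  C11: marked dirty but never re-examined — demand shifted away from it.
  E1: marked dirty but never re-examined — demand shifted away from it.
  H1: demanded for the first time — runs, produces 0.
  D11: runs — H6 -4->0; result 0.
  D4: runs — D11 -4->0; result -5.
  F11: runs — D11 -4->0; result 0.
  C10: runs — D4 -9->-5; F11 -4->0; result -5.
  H10: runs — C10 -9->-5; result 0.
  G5: runs — H10 -4->0; result 0.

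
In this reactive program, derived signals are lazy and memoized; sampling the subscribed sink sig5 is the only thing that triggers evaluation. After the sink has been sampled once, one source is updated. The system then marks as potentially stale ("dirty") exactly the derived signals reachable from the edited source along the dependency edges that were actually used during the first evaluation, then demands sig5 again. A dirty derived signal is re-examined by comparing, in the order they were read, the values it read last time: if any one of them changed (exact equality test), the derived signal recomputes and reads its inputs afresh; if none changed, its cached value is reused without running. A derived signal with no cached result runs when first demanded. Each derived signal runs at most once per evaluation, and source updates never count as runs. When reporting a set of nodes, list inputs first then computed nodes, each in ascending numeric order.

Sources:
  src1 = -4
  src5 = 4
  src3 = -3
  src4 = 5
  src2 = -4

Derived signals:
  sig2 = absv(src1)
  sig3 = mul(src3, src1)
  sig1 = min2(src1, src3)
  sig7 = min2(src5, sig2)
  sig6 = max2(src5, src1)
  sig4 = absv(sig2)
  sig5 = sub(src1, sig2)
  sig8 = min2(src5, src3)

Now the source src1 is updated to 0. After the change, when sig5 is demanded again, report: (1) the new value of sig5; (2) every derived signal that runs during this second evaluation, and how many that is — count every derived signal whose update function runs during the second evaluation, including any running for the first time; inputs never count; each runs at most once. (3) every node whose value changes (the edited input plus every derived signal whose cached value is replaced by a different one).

First demand of the output computes:
  sig2 = absv(-4) = 4
  sig5 = sub(-4, 4) = -8

After the edit, cleaning proceeds:
  sig2: a read changed (src1 -4->0) — executes, giving 0.
  sig5: a read changed (src1 -4->0; sig2 4->0) — executes, giving 0.

Demanding sig5 again yields 0.
2 derived signals run: sig2, sig5.
The nodes whose values change: src1, sig2, sig5.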